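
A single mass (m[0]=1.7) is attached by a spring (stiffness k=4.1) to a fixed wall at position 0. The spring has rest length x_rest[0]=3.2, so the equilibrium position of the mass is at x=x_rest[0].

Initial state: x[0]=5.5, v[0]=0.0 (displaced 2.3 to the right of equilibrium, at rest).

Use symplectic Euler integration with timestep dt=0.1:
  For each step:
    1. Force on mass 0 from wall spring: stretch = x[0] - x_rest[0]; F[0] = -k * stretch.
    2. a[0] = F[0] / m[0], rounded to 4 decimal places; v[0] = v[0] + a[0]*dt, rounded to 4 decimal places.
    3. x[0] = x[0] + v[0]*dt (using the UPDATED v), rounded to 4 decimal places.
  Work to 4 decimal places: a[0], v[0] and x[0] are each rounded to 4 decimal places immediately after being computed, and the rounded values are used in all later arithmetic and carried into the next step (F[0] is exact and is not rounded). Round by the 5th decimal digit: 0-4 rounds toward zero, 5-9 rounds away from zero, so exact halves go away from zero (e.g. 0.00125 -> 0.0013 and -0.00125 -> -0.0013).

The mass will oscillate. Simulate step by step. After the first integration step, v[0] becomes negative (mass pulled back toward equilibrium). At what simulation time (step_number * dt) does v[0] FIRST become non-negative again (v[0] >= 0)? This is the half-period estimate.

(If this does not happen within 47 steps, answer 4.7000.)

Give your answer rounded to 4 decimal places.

Answer: 2.1000

Derivation:
Step 0: x=[5.5000] v=[0.0000]
Step 1: x=[5.4445] v=[-0.5547]
Step 2: x=[5.3349] v=[-1.0960]
Step 3: x=[5.1738] v=[-1.6109]
Step 4: x=[4.9651] v=[-2.0869]
Step 5: x=[4.7138] v=[-2.5126]
Step 6: x=[4.4260] v=[-2.8777]
Step 7: x=[4.1087] v=[-3.1734]
Step 8: x=[3.7694] v=[-3.3926]
Step 9: x=[3.4164] v=[-3.5299]
Step 10: x=[3.0582] v=[-3.5821]
Step 11: x=[2.7034] v=[-3.5479]
Step 12: x=[2.3606] v=[-3.4281]
Step 13: x=[2.0380] v=[-3.2257]
Step 14: x=[1.7435] v=[-2.9455]
Step 15: x=[1.4841] v=[-2.5942]
Step 16: x=[1.2661] v=[-2.1804]
Step 17: x=[1.0947] v=[-1.7140]
Step 18: x=[0.9741] v=[-1.2063]
Step 19: x=[0.9072] v=[-0.6695]
Step 20: x=[0.8956] v=[-0.1165]
Step 21: x=[0.9395] v=[0.4393]
First v>=0 after going negative at step 21, time=2.1000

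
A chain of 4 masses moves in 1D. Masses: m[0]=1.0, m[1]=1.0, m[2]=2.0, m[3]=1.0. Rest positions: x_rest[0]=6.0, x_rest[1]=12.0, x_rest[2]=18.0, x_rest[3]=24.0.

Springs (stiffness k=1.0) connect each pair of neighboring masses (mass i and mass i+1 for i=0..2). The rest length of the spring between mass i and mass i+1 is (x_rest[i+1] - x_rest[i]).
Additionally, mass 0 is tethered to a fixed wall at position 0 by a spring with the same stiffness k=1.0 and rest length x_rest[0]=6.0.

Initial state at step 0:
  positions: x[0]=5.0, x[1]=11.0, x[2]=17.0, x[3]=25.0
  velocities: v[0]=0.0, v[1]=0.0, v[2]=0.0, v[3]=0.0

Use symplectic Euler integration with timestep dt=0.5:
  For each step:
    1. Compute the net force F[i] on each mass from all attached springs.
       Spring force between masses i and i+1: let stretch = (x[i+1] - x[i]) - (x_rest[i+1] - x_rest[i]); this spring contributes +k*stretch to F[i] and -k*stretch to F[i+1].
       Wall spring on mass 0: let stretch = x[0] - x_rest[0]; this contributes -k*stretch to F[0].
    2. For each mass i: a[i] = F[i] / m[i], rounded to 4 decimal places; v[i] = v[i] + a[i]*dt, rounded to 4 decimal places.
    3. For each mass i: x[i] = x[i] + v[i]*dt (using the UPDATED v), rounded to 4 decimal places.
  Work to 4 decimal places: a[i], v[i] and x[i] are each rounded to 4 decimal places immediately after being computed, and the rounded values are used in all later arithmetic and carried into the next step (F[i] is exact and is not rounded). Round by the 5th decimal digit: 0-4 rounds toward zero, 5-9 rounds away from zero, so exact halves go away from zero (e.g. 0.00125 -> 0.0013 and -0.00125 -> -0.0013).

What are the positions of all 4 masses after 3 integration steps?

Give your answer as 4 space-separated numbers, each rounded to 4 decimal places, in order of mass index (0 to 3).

Answer: 5.9688 11.5000 17.9453 22.8594

Derivation:
Step 0: x=[5.0000 11.0000 17.0000 25.0000] v=[0.0000 0.0000 0.0000 0.0000]
Step 1: x=[5.2500 11.0000 17.2500 24.5000] v=[0.5000 0.0000 0.5000 -1.0000]
Step 2: x=[5.6250 11.1250 17.6250 23.6875] v=[0.7500 0.2500 0.7500 -1.6250]
Step 3: x=[5.9688 11.5000 17.9453 22.8594] v=[0.6875 0.7500 0.6406 -1.6563]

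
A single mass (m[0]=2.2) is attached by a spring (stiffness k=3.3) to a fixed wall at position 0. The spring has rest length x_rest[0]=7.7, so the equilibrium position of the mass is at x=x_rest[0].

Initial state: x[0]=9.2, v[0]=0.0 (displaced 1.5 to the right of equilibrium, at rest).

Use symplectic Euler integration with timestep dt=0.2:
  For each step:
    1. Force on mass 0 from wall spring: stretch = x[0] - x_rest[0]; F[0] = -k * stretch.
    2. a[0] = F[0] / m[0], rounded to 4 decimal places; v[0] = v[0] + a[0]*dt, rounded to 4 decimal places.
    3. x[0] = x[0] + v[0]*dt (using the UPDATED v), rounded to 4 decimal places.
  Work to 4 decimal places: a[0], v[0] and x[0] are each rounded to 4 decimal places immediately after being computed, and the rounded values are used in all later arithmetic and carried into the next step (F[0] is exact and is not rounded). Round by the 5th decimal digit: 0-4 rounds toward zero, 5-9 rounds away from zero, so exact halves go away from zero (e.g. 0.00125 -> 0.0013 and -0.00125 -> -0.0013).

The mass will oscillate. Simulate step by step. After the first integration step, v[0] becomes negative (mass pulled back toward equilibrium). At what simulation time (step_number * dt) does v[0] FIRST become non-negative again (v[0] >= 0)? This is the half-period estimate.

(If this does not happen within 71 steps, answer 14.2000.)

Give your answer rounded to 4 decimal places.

Answer: 2.6000

Derivation:
Step 0: x=[9.2000] v=[0.0000]
Step 1: x=[9.1100] v=[-0.4500]
Step 2: x=[8.9354] v=[-0.8730]
Step 3: x=[8.6867] v=[-1.2436]
Step 4: x=[8.3788] v=[-1.5396]
Step 5: x=[8.0302] v=[-1.7432]
Step 6: x=[7.6617] v=[-1.8423]
Step 7: x=[7.2955] v=[-1.8308]
Step 8: x=[6.9536] v=[-1.7094]
Step 9: x=[6.6565] v=[-1.4855]
Step 10: x=[6.4220] v=[-1.1724]
Step 11: x=[6.2642] v=[-0.7890]
Step 12: x=[6.1925] v=[-0.3583]
Step 13: x=[6.2113] v=[0.0940]
First v>=0 after going negative at step 13, time=2.6000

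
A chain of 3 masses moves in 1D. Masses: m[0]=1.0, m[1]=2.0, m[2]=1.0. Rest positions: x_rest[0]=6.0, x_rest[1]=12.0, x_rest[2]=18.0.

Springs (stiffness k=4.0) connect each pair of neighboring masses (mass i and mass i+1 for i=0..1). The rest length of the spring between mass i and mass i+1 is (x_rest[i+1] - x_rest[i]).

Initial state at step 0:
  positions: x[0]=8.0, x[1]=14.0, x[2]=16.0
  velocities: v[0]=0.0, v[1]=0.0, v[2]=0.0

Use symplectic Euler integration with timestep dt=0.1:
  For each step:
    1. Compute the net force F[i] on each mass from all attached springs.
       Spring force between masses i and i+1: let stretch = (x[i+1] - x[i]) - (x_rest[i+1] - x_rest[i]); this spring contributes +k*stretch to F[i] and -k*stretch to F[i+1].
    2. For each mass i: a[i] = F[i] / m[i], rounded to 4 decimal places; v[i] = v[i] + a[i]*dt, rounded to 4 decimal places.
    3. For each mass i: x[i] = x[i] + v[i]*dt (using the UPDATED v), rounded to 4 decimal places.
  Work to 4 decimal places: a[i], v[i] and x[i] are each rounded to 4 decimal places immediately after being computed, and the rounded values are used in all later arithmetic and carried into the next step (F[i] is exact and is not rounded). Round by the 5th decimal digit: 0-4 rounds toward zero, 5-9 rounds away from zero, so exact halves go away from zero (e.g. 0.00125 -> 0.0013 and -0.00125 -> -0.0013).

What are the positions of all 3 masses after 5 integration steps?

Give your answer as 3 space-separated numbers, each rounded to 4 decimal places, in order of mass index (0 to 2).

Step 0: x=[8.0000 14.0000 16.0000] v=[0.0000 0.0000 0.0000]
Step 1: x=[8.0000 13.9200 16.1600] v=[0.0000 -0.8000 1.6000]
Step 2: x=[7.9968 13.7664 16.4704] v=[-0.0320 -1.5360 3.1040]
Step 3: x=[7.9844 13.5515 16.9126] v=[-0.1242 -2.1491 4.4224]
Step 4: x=[7.9547 13.2925 17.4604] v=[-0.2974 -2.5903 5.4780]
Step 5: x=[7.8985 13.0101 18.0815] v=[-0.5623 -2.8243 6.2108]

Answer: 7.8985 13.0101 18.0815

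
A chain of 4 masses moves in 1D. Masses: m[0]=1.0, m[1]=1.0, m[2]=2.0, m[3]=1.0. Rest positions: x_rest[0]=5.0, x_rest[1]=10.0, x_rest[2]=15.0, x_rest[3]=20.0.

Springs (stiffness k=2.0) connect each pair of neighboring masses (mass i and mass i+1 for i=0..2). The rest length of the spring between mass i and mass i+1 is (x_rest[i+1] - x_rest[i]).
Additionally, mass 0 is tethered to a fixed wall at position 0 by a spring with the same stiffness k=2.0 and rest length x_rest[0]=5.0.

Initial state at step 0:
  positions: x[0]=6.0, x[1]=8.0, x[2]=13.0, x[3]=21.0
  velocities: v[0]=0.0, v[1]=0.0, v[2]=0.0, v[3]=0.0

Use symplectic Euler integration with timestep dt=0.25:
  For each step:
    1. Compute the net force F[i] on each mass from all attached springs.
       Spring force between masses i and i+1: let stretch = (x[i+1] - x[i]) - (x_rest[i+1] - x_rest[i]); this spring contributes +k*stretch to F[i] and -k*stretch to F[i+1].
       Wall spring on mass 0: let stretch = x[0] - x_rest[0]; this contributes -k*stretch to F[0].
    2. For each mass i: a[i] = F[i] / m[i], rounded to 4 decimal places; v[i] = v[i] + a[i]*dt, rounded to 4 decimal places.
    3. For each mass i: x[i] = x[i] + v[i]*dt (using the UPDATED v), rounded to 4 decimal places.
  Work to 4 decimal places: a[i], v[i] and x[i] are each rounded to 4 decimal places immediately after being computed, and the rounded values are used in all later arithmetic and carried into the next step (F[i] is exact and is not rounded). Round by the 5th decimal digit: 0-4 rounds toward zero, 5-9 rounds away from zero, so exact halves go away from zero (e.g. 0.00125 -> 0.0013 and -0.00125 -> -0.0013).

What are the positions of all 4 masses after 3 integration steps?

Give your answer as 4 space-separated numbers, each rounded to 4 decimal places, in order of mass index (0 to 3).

Step 0: x=[6.0000 8.0000 13.0000 21.0000] v=[0.0000 0.0000 0.0000 0.0000]
Step 1: x=[5.5000 8.3750 13.1875 20.6250] v=[-2.0000 1.5000 0.7500 -1.5000]
Step 2: x=[4.6719 8.9922 13.5391 19.9453] v=[-3.3125 2.4688 1.4063 -2.7188]
Step 3: x=[3.7998 9.6377 14.0069 19.0898] v=[-3.4883 2.5821 1.8711 -3.4219]

Answer: 3.7998 9.6377 14.0069 19.0898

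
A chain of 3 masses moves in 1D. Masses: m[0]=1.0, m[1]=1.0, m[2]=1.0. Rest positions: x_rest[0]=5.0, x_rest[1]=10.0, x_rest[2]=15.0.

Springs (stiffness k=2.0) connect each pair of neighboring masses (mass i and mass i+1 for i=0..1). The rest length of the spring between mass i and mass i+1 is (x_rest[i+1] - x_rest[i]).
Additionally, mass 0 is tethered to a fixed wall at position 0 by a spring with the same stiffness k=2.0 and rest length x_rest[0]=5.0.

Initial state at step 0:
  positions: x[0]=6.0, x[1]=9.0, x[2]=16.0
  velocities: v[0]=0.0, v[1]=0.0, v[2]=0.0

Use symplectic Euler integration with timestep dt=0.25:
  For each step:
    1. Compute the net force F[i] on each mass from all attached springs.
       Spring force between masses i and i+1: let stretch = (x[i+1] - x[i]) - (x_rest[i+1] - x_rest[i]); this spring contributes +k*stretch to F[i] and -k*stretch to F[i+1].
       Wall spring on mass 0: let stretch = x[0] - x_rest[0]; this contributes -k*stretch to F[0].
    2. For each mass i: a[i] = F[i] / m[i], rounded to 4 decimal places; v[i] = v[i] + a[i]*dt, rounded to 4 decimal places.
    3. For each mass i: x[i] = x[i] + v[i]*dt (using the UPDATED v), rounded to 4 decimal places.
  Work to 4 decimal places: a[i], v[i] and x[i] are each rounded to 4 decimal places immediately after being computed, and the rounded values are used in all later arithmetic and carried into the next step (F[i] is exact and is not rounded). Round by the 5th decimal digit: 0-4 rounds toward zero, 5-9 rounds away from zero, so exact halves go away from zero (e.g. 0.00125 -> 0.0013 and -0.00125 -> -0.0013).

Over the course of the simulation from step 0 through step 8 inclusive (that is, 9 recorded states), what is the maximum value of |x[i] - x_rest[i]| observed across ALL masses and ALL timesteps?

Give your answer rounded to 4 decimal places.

Step 0: x=[6.0000 9.0000 16.0000] v=[0.0000 0.0000 0.0000]
Step 1: x=[5.6250 9.5000 15.7500] v=[-1.5000 2.0000 -1.0000]
Step 2: x=[5.0313 10.2969 15.3438] v=[-2.3750 3.1875 -1.6250]
Step 3: x=[4.4668 11.0665 14.9317] v=[-2.2579 3.0782 -1.6485]
Step 4: x=[4.1689 11.4943 14.6614] v=[-1.1915 1.7110 -1.0811]
Step 5: x=[4.2656 11.4023 14.6202] v=[0.3868 -0.3682 -0.1647]
Step 6: x=[4.7212 10.8204 14.8018] v=[1.8224 -2.3276 0.7264]
Step 7: x=[5.3491 9.9738 15.1107] v=[2.5114 -3.3865 1.2357]
Step 8: x=[5.8864 9.1912 15.4025] v=[2.1492 -3.1304 1.1673]
Max displacement = 1.4943

Answer: 1.4943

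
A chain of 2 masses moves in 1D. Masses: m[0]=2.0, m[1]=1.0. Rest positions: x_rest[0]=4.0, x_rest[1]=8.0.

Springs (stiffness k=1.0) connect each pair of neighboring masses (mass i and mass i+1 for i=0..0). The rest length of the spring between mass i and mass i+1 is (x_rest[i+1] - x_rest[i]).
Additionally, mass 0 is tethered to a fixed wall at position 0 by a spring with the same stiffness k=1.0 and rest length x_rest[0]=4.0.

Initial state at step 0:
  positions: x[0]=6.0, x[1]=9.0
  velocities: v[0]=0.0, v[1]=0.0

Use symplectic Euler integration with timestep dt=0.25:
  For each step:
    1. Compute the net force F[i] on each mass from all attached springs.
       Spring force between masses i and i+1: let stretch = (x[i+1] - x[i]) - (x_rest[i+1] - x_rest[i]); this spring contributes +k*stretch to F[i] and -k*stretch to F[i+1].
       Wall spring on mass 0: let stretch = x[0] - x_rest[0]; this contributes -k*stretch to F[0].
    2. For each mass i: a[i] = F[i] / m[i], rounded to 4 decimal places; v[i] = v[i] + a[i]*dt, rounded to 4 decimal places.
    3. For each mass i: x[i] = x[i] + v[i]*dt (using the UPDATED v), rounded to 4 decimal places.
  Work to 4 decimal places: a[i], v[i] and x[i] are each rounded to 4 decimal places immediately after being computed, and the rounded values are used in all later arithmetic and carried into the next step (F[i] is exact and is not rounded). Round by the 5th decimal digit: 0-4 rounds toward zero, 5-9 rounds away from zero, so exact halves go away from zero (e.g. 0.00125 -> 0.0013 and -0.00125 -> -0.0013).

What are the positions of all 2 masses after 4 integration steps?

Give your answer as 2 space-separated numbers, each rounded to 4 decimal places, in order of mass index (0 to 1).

Step 0: x=[6.0000 9.0000] v=[0.0000 0.0000]
Step 1: x=[5.9063 9.0625] v=[-0.3750 0.2500]
Step 2: x=[5.7266 9.1778] v=[-0.7188 0.4610]
Step 3: x=[5.4758 9.3274] v=[-1.0032 0.5982]
Step 4: x=[5.1743 9.4862] v=[-1.2062 0.6353]

Answer: 5.1743 9.4862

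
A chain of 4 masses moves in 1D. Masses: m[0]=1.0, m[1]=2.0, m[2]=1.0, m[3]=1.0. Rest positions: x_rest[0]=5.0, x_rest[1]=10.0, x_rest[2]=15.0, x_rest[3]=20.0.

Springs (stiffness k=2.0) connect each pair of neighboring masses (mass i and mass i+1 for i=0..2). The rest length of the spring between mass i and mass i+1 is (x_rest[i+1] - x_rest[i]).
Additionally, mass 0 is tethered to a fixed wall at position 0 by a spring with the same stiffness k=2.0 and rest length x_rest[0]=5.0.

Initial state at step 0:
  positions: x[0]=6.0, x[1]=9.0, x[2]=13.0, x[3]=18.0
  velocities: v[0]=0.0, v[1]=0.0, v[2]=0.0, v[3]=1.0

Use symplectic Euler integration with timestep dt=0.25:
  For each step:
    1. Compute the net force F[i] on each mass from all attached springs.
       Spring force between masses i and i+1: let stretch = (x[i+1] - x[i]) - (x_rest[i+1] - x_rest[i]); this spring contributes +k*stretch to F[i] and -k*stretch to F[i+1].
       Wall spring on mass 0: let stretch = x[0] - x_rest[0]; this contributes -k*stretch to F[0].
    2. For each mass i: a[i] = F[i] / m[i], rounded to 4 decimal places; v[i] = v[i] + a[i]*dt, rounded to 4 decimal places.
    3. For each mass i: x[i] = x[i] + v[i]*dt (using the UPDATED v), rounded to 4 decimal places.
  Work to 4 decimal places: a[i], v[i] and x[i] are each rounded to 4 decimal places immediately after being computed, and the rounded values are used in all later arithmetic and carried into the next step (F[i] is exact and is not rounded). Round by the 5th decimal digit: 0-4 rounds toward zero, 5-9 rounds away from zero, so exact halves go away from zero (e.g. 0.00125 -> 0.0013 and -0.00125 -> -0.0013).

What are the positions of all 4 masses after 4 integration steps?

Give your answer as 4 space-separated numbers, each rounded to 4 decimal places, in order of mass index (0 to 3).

Answer: 3.5835 9.3365 14.1782 18.9334

Derivation:
Step 0: x=[6.0000 9.0000 13.0000 18.0000] v=[0.0000 0.0000 0.0000 1.0000]
Step 1: x=[5.6250 9.0625 13.1250 18.2500] v=[-1.5000 0.2500 0.5000 1.0000]
Step 2: x=[4.9766 9.1641 13.3828 18.4844] v=[-2.5938 0.4063 1.0313 0.9375]
Step 3: x=[4.2295 9.2676 13.7510 18.7061] v=[-2.9884 0.4141 1.4728 0.8867]
Step 4: x=[3.5835 9.3365 14.1782 18.9334] v=[-2.5841 0.2754 1.7087 0.9092]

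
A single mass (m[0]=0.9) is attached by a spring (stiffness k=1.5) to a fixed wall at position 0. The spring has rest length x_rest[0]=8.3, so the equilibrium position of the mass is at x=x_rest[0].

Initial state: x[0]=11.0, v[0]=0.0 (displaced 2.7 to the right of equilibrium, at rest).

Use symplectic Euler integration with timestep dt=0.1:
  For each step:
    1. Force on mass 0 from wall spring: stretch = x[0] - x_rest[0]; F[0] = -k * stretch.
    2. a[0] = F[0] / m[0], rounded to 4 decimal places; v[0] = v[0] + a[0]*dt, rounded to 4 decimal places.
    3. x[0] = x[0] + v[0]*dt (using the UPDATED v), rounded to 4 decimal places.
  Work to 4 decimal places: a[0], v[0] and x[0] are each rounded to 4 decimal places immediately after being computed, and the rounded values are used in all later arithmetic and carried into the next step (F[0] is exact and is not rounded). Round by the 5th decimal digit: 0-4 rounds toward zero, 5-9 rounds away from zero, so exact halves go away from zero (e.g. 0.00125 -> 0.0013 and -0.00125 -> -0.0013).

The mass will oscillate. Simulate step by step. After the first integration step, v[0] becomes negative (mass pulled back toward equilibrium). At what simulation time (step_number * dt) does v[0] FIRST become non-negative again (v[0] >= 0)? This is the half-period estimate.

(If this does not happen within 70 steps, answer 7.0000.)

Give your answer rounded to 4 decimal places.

Step 0: x=[11.0000] v=[0.0000]
Step 1: x=[10.9550] v=[-0.4500]
Step 2: x=[10.8658] v=[-0.8925]
Step 3: x=[10.7338] v=[-1.3201]
Step 4: x=[10.5612] v=[-1.7257]
Step 5: x=[10.3509] v=[-2.1026]
Step 6: x=[10.1065] v=[-2.4444]
Step 7: x=[9.8320] v=[-2.7455]
Step 8: x=[9.5319] v=[-3.0008]
Step 9: x=[9.2113] v=[-3.2061]
Step 10: x=[8.8755] v=[-3.3580]
Step 11: x=[8.5301] v=[-3.4539]
Step 12: x=[8.1809] v=[-3.4923]
Step 13: x=[7.8337] v=[-3.4725]
Step 14: x=[7.4942] v=[-3.3948]
Step 15: x=[7.1682] v=[-3.2605]
Step 16: x=[6.8610] v=[-3.0719]
Step 17: x=[6.5778] v=[-2.8321]
Step 18: x=[6.3233] v=[-2.5451]
Step 19: x=[6.1017] v=[-2.2157]
Step 20: x=[5.9168] v=[-1.8493]
Step 21: x=[5.7716] v=[-1.4521]
Step 22: x=[5.6685] v=[-1.0307]
Step 23: x=[5.6093] v=[-0.5921]
Step 24: x=[5.5949] v=[-0.1437]
Step 25: x=[5.6256] v=[0.3072]
First v>=0 after going negative at step 25, time=2.5000

Answer: 2.5000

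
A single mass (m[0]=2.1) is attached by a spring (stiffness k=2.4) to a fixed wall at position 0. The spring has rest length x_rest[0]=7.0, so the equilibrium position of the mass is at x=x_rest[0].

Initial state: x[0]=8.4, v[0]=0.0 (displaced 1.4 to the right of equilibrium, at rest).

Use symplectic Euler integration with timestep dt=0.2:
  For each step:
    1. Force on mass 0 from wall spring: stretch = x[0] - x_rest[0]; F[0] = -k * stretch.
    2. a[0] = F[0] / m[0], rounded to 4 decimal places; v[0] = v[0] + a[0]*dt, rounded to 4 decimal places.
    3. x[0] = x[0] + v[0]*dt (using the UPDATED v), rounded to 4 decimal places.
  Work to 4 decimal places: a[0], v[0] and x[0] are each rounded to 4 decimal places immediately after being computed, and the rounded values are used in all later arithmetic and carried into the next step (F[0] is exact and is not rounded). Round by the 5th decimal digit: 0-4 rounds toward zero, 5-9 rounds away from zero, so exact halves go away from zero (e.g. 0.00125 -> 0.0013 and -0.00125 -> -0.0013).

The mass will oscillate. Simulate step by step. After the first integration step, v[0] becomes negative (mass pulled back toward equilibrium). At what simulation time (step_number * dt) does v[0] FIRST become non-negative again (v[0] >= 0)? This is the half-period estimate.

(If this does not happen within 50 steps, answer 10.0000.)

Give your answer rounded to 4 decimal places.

Answer: 3.0000

Derivation:
Step 0: x=[8.4000] v=[0.0000]
Step 1: x=[8.3360] v=[-0.3200]
Step 2: x=[8.2109] v=[-0.6254]
Step 3: x=[8.0305] v=[-0.9022]
Step 4: x=[7.8030] v=[-1.1377]
Step 5: x=[7.5388] v=[-1.3212]
Step 6: x=[7.2499] v=[-1.4444]
Step 7: x=[6.9496] v=[-1.5015]
Step 8: x=[6.6516] v=[-1.4900]
Step 9: x=[6.3695] v=[-1.4104]
Step 10: x=[6.1162] v=[-1.2663]
Step 11: x=[5.9033] v=[-1.0643]
Step 12: x=[5.7406] v=[-0.8136]
Step 13: x=[5.6355] v=[-0.5257]
Step 14: x=[5.5927] v=[-0.2138]
Step 15: x=[5.6143] v=[0.1079]
First v>=0 after going negative at step 15, time=3.0000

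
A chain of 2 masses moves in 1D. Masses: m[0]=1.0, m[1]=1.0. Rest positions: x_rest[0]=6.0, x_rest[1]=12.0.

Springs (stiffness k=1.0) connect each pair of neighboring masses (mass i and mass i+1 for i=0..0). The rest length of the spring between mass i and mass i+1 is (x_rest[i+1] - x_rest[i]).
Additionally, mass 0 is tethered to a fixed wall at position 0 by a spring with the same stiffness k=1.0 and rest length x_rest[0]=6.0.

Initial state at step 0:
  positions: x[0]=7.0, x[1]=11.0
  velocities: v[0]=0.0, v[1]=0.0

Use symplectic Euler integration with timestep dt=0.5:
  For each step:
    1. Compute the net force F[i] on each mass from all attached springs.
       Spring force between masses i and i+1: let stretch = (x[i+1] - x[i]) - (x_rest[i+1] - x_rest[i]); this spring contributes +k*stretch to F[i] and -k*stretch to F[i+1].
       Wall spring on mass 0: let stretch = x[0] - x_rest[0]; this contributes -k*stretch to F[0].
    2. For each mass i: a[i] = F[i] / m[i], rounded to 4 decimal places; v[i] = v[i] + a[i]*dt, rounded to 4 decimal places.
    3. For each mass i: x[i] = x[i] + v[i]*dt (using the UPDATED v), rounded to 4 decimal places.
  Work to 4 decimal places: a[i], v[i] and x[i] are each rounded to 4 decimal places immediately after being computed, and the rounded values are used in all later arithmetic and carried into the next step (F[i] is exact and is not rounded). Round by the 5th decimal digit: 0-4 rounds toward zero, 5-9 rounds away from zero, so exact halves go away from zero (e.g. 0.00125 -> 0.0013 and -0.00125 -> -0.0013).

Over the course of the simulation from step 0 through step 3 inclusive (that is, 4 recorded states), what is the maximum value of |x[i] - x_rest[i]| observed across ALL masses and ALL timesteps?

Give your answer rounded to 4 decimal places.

Answer: 1.3281

Derivation:
Step 0: x=[7.0000 11.0000] v=[0.0000 0.0000]
Step 1: x=[6.2500 11.5000] v=[-1.5000 1.0000]
Step 2: x=[5.2500 12.1875] v=[-2.0000 1.3750]
Step 3: x=[4.6719 12.6407] v=[-1.1563 0.9063]
Max displacement = 1.3281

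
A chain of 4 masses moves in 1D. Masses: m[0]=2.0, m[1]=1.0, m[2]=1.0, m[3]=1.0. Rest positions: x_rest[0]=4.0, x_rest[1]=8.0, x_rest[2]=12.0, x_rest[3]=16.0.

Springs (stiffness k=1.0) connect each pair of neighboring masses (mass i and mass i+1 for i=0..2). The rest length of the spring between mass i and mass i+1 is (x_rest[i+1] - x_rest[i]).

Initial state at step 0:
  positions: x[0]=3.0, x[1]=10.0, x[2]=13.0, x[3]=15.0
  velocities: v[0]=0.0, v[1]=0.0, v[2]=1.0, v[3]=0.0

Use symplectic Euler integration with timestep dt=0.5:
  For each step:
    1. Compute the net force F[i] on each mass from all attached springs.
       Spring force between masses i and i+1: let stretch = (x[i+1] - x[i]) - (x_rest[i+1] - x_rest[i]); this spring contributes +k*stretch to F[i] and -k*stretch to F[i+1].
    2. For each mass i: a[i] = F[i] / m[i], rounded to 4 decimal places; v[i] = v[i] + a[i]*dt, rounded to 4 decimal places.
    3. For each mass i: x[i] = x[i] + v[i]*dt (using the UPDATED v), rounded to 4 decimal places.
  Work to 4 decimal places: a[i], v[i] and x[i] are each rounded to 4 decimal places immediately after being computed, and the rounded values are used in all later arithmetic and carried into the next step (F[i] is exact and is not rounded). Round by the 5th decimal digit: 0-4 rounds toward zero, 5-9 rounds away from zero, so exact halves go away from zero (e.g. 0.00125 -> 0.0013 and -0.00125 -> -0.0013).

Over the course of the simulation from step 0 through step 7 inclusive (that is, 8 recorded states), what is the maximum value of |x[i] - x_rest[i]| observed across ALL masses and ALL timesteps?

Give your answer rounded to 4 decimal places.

Step 0: x=[3.0000 10.0000 13.0000 15.0000] v=[0.0000 0.0000 1.0000 0.0000]
Step 1: x=[3.3750 9.0000 13.2500 15.5000] v=[0.7500 -2.0000 0.5000 1.0000]
Step 2: x=[3.9532 7.6563 13.0000 16.4375] v=[1.1563 -2.6875 -0.5000 1.8750]
Step 3: x=[4.4943 6.7227 12.2735 17.5157] v=[1.0821 -1.8672 -1.4531 2.1563]
Step 4: x=[4.8139 6.6197 11.4698 18.2833] v=[0.6392 -0.2060 -1.6074 1.5352]
Step 5: x=[4.8593 7.2778 11.1570 18.3476] v=[0.0907 1.3162 -0.6257 0.1285]
Step 6: x=[4.7070 8.3011 11.6720 17.6142] v=[-0.3047 2.0466 1.0300 -1.4668]
Step 7: x=[4.5039 9.2686 12.8299 16.3953] v=[-0.4062 1.9350 2.3157 -2.4379]
Max displacement = 2.3476

Answer: 2.3476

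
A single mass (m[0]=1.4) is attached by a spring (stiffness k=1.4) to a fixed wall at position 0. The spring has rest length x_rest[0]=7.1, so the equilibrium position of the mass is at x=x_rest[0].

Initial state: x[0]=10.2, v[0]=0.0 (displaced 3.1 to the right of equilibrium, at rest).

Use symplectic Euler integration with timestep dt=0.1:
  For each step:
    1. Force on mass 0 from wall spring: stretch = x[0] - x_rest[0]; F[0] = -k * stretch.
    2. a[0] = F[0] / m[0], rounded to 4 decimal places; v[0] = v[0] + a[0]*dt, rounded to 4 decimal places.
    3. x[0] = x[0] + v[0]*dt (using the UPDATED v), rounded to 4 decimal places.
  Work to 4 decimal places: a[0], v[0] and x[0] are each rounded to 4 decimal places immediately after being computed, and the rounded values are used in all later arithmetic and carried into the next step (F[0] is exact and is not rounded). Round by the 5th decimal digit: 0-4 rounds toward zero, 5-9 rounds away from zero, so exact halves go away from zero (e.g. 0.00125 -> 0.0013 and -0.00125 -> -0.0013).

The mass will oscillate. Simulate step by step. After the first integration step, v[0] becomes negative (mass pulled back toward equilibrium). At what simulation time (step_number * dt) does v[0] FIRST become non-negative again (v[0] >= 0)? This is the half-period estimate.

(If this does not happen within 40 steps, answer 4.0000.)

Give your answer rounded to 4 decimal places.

Answer: 3.2000

Derivation:
Step 0: x=[10.2000] v=[0.0000]
Step 1: x=[10.1690] v=[-0.3100]
Step 2: x=[10.1073] v=[-0.6169]
Step 3: x=[10.0155] v=[-0.9176]
Step 4: x=[9.8946] v=[-1.2092]
Step 5: x=[9.7457] v=[-1.4887]
Step 6: x=[9.5704] v=[-1.7533]
Step 7: x=[9.3704] v=[-2.0003]
Step 8: x=[9.1477] v=[-2.2273]
Step 9: x=[8.9045] v=[-2.4321]
Step 10: x=[8.6432] v=[-2.6126]
Step 11: x=[8.3665] v=[-2.7669]
Step 12: x=[8.0771] v=[-2.8936]
Step 13: x=[7.7780] v=[-2.9913]
Step 14: x=[7.4721] v=[-3.0591]
Step 15: x=[7.1625] v=[-3.0963]
Step 16: x=[6.8522] v=[-3.1026]
Step 17: x=[6.5444] v=[-3.0778]
Step 18: x=[6.2422] v=[-3.0222]
Step 19: x=[5.9486] v=[-2.9364]
Step 20: x=[5.6665] v=[-2.8213]
Step 21: x=[5.3987] v=[-2.6780]
Step 22: x=[5.1479] v=[-2.5079]
Step 23: x=[4.9166] v=[-2.3127]
Step 24: x=[4.7072] v=[-2.0944]
Step 25: x=[4.5217] v=[-1.8551]
Step 26: x=[4.3620] v=[-1.5973]
Step 27: x=[4.2297] v=[-1.3235]
Step 28: x=[4.1261] v=[-1.0365]
Step 29: x=[4.0522] v=[-0.7391]
Step 30: x=[4.0088] v=[-0.4343]
Step 31: x=[3.9963] v=[-0.1252]
Step 32: x=[4.0148] v=[0.1852]
First v>=0 after going negative at step 32, time=3.2000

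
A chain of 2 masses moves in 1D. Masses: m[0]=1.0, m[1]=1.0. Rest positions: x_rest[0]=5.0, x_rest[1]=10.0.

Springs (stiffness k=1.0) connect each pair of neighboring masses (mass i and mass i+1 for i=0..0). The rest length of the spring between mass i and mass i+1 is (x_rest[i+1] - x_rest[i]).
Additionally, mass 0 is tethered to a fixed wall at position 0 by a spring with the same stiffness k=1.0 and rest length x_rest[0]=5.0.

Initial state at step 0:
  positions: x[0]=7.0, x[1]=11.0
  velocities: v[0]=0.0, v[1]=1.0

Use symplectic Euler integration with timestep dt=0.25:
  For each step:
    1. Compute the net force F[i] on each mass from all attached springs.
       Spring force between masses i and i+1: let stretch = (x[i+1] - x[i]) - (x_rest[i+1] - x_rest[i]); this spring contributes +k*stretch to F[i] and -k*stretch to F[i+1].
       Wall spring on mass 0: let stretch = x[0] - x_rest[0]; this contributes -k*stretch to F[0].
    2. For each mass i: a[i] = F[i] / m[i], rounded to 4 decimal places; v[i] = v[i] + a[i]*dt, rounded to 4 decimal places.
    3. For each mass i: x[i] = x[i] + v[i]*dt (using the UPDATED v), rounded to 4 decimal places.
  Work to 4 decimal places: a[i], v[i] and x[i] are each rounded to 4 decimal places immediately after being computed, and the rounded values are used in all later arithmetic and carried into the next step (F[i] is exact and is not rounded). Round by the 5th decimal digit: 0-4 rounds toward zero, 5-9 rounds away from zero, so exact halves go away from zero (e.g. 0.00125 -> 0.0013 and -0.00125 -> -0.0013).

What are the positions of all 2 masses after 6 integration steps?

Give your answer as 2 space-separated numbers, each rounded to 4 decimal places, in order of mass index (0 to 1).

Answer: 5.0381 12.4774

Derivation:
Step 0: x=[7.0000 11.0000] v=[0.0000 1.0000]
Step 1: x=[6.8125 11.3125] v=[-0.7500 1.2500]
Step 2: x=[6.4805 11.6563] v=[-1.3281 1.3750]
Step 3: x=[6.0669 11.9891] v=[-1.6543 1.3311]
Step 4: x=[5.6443 12.2643] v=[-1.6905 1.1006]
Step 5: x=[5.2827 12.4382] v=[-1.4466 0.6956]
Step 6: x=[5.0381 12.4774] v=[-0.9784 0.1567]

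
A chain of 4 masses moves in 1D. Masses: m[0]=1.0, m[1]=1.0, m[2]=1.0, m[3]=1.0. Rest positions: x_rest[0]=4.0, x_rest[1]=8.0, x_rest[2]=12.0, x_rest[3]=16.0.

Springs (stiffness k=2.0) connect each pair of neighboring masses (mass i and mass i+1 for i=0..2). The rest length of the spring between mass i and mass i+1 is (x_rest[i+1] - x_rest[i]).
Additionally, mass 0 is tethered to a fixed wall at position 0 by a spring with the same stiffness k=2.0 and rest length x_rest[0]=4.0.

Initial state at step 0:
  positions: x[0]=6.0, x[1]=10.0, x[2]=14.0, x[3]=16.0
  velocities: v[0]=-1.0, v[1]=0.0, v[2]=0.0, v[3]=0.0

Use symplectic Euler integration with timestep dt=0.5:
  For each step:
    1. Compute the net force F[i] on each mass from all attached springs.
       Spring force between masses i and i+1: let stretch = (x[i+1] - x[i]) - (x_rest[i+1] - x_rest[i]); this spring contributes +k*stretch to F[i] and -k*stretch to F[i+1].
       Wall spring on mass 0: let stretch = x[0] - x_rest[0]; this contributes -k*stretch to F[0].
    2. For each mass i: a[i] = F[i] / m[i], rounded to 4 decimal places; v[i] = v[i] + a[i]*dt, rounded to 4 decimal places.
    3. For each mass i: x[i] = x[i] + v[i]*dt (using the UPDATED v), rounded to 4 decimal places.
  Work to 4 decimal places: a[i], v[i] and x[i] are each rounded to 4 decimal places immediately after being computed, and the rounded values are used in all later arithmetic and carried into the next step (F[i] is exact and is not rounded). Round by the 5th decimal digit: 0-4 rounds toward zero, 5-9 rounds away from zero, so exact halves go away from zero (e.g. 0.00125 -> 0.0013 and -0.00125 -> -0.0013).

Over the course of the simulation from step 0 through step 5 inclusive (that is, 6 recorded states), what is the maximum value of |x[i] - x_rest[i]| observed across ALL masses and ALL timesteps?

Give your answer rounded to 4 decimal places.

Answer: 2.2500

Derivation:
Step 0: x=[6.0000 10.0000 14.0000 16.0000] v=[-1.0000 0.0000 0.0000 0.0000]
Step 1: x=[4.5000 10.0000 13.0000 17.0000] v=[-3.0000 0.0000 -2.0000 2.0000]
Step 2: x=[3.5000 8.7500 12.5000 18.0000] v=[-2.0000 -2.5000 -1.0000 2.0000]
Step 3: x=[3.3750 6.7500 12.8750 18.2500] v=[-0.2500 -4.0000 0.7500 0.5000]
Step 4: x=[3.2500 6.1250 12.8750 17.8125] v=[-0.2500 -1.2500 0.0000 -0.8750]
Step 5: x=[2.9375 7.4375 11.9688 16.9063] v=[-0.6250 2.6250 -1.8125 -1.8125]
Max displacement = 2.2500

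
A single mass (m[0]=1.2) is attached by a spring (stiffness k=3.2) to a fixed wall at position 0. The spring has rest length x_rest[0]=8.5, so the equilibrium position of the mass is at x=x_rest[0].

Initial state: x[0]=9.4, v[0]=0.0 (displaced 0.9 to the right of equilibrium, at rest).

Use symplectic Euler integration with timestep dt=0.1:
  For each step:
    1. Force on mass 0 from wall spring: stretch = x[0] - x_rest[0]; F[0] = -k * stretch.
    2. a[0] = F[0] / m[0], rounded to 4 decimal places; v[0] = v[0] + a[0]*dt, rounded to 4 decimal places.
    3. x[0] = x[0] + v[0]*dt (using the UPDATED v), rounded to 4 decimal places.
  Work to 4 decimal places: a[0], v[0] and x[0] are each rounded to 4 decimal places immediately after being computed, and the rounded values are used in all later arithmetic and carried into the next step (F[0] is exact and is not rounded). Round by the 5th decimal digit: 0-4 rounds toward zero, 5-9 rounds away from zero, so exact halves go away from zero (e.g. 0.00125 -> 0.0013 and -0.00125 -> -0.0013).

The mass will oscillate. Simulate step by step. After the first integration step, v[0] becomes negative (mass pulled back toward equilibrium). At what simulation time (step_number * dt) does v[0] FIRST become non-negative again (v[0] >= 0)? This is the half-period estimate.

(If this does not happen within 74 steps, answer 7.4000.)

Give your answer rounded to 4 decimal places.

Answer: 2.0000

Derivation:
Step 0: x=[9.4000] v=[0.0000]
Step 1: x=[9.3760] v=[-0.2400]
Step 2: x=[9.3286] v=[-0.4736]
Step 3: x=[9.2591] v=[-0.6946]
Step 4: x=[9.1694] v=[-0.8970]
Step 5: x=[9.0619] v=[-1.0755]
Step 6: x=[8.9394] v=[-1.2253]
Step 7: x=[8.8052] v=[-1.3425]
Step 8: x=[8.6628] v=[-1.4239]
Step 9: x=[8.5161] v=[-1.4673]
Step 10: x=[8.3689] v=[-1.4716]
Step 11: x=[8.2252] v=[-1.4366]
Step 12: x=[8.0889] v=[-1.3633]
Step 13: x=[7.9635] v=[-1.2537]
Step 14: x=[7.8524] v=[-1.1106]
Step 15: x=[7.7586] v=[-0.9379]
Step 16: x=[7.6846] v=[-0.7402]
Step 17: x=[7.6323] v=[-0.5228]
Step 18: x=[7.6032] v=[-0.2914]
Step 19: x=[7.5980] v=[-0.0523]
Step 20: x=[7.6168] v=[0.1882]
First v>=0 after going negative at step 20, time=2.0000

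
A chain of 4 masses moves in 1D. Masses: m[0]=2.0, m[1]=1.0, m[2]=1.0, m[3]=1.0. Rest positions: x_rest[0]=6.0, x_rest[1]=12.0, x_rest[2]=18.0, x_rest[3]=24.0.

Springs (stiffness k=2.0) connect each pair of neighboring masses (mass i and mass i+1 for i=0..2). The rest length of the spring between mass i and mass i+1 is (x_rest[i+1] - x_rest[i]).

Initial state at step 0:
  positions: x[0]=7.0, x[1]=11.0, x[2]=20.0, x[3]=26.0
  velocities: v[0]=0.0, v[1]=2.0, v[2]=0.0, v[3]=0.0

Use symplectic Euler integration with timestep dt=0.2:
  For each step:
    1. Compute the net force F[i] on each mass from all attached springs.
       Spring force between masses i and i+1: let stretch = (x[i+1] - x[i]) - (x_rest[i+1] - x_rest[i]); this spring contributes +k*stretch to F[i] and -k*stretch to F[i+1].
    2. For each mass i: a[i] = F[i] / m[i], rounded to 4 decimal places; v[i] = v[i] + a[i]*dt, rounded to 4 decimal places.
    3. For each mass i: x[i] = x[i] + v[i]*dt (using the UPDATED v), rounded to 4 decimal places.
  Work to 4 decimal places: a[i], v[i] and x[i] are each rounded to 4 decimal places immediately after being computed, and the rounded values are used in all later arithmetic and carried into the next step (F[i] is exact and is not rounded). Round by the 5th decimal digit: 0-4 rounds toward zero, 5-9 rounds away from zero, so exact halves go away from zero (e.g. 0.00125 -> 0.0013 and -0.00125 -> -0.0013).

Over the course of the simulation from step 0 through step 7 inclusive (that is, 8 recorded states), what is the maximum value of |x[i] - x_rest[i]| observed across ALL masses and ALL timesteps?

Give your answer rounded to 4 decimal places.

Answer: 3.5435

Derivation:
Step 0: x=[7.0000 11.0000 20.0000 26.0000] v=[0.0000 2.0000 0.0000 0.0000]
Step 1: x=[6.9200 11.8000 19.7600 26.0000] v=[-0.4000 4.0000 -1.2000 0.0000]
Step 2: x=[6.7952 12.8464 19.3824 25.9808] v=[-0.6240 5.2320 -1.8880 -0.0960]
Step 3: x=[6.6724 13.9316 19.0098 25.9137] v=[-0.6138 5.4259 -1.8630 -0.3354]
Step 4: x=[6.6000 14.8423 18.7833 25.7743] v=[-0.3620 4.5535 -1.1327 -0.6970]
Step 5: x=[6.6173 15.4089 18.8008 25.5556] v=[0.0865 2.8330 0.0873 -1.0934]
Step 6: x=[6.7463 15.5435 19.0873 25.2765] v=[0.6448 0.6731 1.4325 -1.3953]
Step 7: x=[6.9871 15.2578 19.5854 24.9823] v=[1.2042 -1.4283 2.4907 -1.4710]
Max displacement = 3.5435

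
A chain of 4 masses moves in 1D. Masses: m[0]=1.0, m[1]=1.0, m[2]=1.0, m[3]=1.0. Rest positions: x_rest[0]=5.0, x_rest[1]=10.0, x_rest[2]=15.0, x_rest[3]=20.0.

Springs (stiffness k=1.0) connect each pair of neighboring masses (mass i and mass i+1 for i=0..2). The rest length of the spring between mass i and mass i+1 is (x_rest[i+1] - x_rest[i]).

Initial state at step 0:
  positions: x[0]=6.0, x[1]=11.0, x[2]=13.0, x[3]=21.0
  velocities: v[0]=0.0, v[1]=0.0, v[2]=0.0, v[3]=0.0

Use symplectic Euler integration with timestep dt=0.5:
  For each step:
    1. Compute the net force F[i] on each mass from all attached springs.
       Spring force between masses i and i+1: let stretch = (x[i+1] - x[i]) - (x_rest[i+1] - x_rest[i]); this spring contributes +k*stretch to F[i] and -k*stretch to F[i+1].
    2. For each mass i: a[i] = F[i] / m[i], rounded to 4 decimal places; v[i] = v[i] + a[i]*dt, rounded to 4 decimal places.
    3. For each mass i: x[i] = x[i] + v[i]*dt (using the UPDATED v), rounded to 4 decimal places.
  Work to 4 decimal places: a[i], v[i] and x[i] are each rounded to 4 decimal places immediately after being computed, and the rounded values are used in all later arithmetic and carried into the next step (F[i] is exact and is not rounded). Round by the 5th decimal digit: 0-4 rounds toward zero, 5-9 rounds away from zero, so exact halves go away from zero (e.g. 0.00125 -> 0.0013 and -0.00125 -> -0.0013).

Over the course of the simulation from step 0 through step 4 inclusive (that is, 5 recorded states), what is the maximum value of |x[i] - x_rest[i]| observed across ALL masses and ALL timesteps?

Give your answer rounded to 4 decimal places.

Step 0: x=[6.0000 11.0000 13.0000 21.0000] v=[0.0000 0.0000 0.0000 0.0000]
Step 1: x=[6.0000 10.2500 14.5000 20.2500] v=[0.0000 -1.5000 3.0000 -1.5000]
Step 2: x=[5.8125 9.5000 16.3750 19.3125] v=[-0.3750 -1.5000 3.7500 -1.8750]
Step 3: x=[5.2969 9.5469 17.2657 18.8906] v=[-1.0313 0.0938 1.7813 -0.8438]
Step 4: x=[4.5938 10.4610 16.6329 19.3125] v=[-1.4063 1.8282 -1.2657 0.8438]
Max displacement = 2.2657

Answer: 2.2657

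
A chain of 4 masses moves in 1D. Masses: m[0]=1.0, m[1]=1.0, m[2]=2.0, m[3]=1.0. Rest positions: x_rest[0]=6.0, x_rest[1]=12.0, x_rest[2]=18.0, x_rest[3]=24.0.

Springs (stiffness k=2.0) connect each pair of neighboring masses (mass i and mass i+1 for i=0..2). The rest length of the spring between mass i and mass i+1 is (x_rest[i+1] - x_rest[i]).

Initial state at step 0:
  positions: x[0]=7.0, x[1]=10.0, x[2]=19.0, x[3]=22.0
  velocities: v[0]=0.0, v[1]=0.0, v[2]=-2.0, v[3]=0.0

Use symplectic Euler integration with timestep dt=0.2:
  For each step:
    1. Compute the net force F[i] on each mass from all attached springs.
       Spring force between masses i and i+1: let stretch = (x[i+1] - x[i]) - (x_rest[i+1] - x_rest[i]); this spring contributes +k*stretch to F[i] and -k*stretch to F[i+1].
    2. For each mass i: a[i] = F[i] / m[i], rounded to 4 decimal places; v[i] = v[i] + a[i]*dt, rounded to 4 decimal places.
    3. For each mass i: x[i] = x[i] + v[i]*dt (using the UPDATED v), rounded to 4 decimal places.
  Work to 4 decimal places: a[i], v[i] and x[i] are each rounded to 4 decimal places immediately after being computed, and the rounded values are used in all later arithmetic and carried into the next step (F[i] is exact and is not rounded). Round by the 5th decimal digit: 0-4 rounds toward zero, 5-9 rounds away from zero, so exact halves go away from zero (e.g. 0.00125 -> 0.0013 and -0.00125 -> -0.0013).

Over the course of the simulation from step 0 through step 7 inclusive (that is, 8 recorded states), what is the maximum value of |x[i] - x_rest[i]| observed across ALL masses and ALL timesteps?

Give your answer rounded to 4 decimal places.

Answer: 2.9958

Derivation:
Step 0: x=[7.0000 10.0000 19.0000 22.0000] v=[0.0000 0.0000 -2.0000 0.0000]
Step 1: x=[6.7600 10.4800 18.3600 22.2400] v=[-1.2000 2.4000 -3.2000 1.2000]
Step 2: x=[6.3376 11.2928 17.5600 22.6496] v=[-2.1120 4.0640 -4.0000 2.0480]
Step 3: x=[5.8316 12.2106 16.7129 23.1320] v=[-2.5299 4.5888 -4.2355 2.4122]
Step 4: x=[5.3559 12.9782 15.9425 23.5809] v=[-2.3783 3.8381 -3.8521 2.2446]
Step 5: x=[5.0100 13.3732 15.3590 23.8987] v=[-1.7294 1.9749 -2.9173 1.5892]
Step 6: x=[4.8532 13.2580 15.0377 24.0134] v=[-0.7841 -0.5761 -1.6065 0.5733]
Step 7: x=[4.8888 12.6128 15.0042 23.8900] v=[0.1778 -3.2261 -0.1673 -0.6170]
Max displacement = 2.9958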